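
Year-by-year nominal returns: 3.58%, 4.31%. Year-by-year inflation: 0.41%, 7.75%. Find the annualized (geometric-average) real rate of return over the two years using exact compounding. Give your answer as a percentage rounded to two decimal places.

Nominal growth factor = 1.0358 × 1.0431 = 1.08044298
Price-level growth factor = 1.0041 × 1.0775 = 1.08191775
Real growth factor = 1.08044298 / 1.08191775 = 0.99863689
Annualized real rate = 0.99863689^(1/2) − 1 = -0.0682% → -0.07%.

-0.07%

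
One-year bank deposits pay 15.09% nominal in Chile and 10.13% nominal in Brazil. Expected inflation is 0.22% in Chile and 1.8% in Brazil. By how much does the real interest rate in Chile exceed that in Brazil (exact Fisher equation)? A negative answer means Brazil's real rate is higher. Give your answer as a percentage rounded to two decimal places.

Chile: (1 + 0.1509)/(1 + 0.0022) − 1 = 14.8374%
Brazil: (1 + 0.1013)/(1 + 0.0180) − 1 = 8.1827%
Differential = 14.8374% − 8.1827% = 6.6546% → 6.65%.

6.65%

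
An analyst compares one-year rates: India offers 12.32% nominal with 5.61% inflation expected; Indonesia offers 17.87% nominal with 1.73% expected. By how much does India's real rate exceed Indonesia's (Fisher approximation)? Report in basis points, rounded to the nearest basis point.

India: 12.32% − 5.61% = 6.710%
Indonesia: 17.87% − 1.73% = 16.140%
Differential = -9.430% → -943 basis points.

-943 basis points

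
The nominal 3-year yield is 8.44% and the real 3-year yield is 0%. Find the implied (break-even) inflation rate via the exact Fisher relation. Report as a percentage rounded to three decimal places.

(1 + π) = (1 + i)/(1 + r) = 1.08440 / 1.00000 = 1.084400
Break-even inflation = 1.084400 − 1 → 8.440%.

8.440%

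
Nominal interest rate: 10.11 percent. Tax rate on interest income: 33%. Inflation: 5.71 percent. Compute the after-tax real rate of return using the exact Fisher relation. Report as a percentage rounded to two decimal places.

After-tax nominal return = 10.11% × (1 − 0.33) = 6.7737%.
1 + r = 1.067737 / 1.05710 = 1.010062
After-tax real rate = 1.010062 − 1 → 1.01%.

1.01%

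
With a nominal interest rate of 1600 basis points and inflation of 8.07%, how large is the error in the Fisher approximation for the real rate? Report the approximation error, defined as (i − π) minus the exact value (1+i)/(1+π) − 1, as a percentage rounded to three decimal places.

0.592%

Approximate: r ≈ 16.000% − 8.070% = 7.9300%
Exact: (1 + 0.1600)/(1 + 0.0807) − 1 = 7.3378%
Error = 7.9300% − 7.3378% = 0.5922% → 0.592%.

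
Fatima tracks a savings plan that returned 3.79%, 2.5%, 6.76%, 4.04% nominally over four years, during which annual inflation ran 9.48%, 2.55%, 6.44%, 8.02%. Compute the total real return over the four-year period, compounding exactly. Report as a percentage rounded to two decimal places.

Compound the nominal returns: 1.0379 × 1.0250 × 1.0676 × 1.0404 = 1.181648.
Compound inflation: 1.0948 × 1.0255 × 1.0644 × 1.0802 = 1.290861.
Deflate: 1.181648 / 1.290861 = 0.915396.
Total real return = 0.915396 − 1 → -8.46%.

-8.46%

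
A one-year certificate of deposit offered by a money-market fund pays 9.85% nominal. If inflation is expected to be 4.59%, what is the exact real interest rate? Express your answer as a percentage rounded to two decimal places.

5.03%

By the Fisher equation, 1 + r = (1 + i)/(1 + π).
1 + r = 1.09850 / 1.04590 = 1.050292
r = 1.050292 − 1 = 5.0292%, i.e. 5.03%.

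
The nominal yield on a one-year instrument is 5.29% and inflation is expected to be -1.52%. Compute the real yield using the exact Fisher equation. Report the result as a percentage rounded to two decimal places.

6.92%

By the Fisher relation, 1 + r = (1 + i)/(1 + π).
1 + r = 1.05290 / 0.98480 = 1.069151
r = 1.069151 − 1 = 6.9151%, i.e. 6.92%.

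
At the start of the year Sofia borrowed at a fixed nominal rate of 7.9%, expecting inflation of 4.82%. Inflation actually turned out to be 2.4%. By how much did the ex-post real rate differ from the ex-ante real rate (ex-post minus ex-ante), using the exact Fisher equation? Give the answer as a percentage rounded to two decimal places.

Ex-ante: (1 + 0.0790)/(1 + 0.0482) − 1 = 2.9384%
Ex-post: (1 + 0.0790)/(1 + 0.0240) − 1 = 5.3711%
Difference (ex-post − ex-ante) = 2.4327% → 2.43%.

2.43%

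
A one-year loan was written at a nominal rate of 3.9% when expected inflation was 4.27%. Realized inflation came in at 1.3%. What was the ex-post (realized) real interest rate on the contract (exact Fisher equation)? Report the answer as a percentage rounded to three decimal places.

2.567%

Ex-post: (1 + 0.0390)/(1 + 0.0130) − 1 = 2.5666%
So the realized real rate is 2.567%.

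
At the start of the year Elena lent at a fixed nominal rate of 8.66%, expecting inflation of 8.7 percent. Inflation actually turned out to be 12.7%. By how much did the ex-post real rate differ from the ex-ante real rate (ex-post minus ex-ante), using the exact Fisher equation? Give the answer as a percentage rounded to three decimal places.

Ex-ante: (1 + 0.0866)/(1 + 0.0870) − 1 = -0.0368%
Ex-post: (1 + 0.0866)/(1 + 0.1270) − 1 = -3.5847%
Difference (ex-post − ex-ante) = -3.5479% → -3.548%.

-3.548%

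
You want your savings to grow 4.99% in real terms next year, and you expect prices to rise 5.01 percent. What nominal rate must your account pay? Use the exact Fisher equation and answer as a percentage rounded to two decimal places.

10.25%

(1 + i) = (1 + r)(1 + π) = 1.04990 × 1.05010 = 1.10249999
i = 1.10249999 − 1, so the required nominal rate is 10.25%.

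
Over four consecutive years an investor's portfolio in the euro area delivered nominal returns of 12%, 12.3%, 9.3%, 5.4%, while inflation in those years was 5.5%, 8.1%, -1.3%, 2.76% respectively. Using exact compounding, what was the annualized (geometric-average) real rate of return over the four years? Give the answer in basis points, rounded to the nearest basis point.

Compound the nominal returns: 1.1200 × 1.1230 × 1.0930 × 1.0540 = 1.44896719.
Compound inflation: 1.0550 × 1.0810 × 0.9870 × 1.0276 = 1.15669645.
Deflate: 1.44896719 / 1.15669645 = 1.25267713.
Annualized real rate = 1.25267713^(1/4) − 1 = 5.7937% → 579 basis points.

579 basis points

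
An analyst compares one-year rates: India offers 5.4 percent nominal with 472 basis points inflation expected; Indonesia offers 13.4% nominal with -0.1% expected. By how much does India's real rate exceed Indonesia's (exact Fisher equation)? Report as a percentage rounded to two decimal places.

-12.86%

India: (1 + 0.0540)/(1 + 0.0472) − 1 = 0.6494%
Indonesia: (1 + 0.1340)/(1 − 0.0010) − 1 = 13.5135%
Differential = 0.6494% − 13.5135% = -12.8642% → -12.86%.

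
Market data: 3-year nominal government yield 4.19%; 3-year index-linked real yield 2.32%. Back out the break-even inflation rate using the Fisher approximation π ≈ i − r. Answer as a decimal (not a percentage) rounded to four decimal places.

0.0187

π ≈ i − r = 4.19% − 2.32% → 0.0187.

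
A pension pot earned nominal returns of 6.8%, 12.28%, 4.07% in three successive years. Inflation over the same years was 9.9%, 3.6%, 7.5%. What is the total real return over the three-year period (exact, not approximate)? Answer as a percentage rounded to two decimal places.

1.96%

Nominal growth factor = 1.0680 × 1.1228 × 1.0407 = 1.247956
Price-level growth factor = 1.0990 × 1.0360 × 1.0750 = 1.223956
Real growth factor = 1.247956 / 1.223956 = 1.019608
Total real return = 1.019608 − 1 → 1.96%.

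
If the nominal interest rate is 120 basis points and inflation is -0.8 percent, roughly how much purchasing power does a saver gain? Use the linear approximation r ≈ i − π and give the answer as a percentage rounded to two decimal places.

r ≈ i − π = 1.2% − (-0.8%) = 2.00%.

2.00%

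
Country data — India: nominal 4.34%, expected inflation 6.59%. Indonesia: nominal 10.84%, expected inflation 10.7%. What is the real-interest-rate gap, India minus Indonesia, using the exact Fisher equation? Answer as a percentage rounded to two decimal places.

India: (1 + 0.0434)/(1 + 0.0659) − 1 = -2.1109%
Indonesia: (1 + 0.1084)/(1 + 0.1070) − 1 = 0.1265%
Differential = -2.1109% − 0.1265% = -2.2374% → -2.24%.

-2.24%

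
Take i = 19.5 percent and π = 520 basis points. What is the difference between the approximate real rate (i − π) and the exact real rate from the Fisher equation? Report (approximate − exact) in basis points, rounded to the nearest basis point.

71 basis points

Approximate: r ≈ 19.500% − 5.200% = 14.3000%
Exact: (1 + 0.1950)/(1 + 0.0520) − 1 = 13.5932%
Error = 14.3000% − 13.5932% = 0.7068% → 71 basis points.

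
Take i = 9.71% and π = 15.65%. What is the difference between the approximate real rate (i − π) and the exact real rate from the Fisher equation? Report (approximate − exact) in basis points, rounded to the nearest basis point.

-80 basis points

Approximate: r ≈ 9.710% − 15.650% = -5.9400%
Exact: (1 + 0.0971)/(1 + 0.1565) − 1 = -5.1362%
Error = -5.9400% − (-5.1362%) = -0.8038% → -80 basis points.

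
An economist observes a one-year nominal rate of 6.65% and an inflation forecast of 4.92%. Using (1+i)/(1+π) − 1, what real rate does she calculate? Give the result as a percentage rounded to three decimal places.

1.649%

By the Fisher identity, 1 + r = (1 + i)/(1 + π).
1 + r = 1.06650 / 1.04920 = 1.016489
r = 1.016489 − 1 = 1.6489%, i.e. 1.649%.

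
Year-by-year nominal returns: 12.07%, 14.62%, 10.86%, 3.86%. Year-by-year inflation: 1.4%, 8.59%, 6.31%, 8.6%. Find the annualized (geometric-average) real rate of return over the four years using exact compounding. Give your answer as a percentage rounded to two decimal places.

3.86%

Compound the nominal returns: 1.1207 × 1.1462 × 1.1086 × 1.0386 = 1.47901633.
Compound inflation: 1.0140 × 1.0859 × 1.0631 × 1.0860 = 1.27125224.
Deflate: 1.47901633 / 1.27125224 = 1.16343262.
Annualized real rate = 1.16343262^(1/4) − 1 = 3.8569% → 3.86%.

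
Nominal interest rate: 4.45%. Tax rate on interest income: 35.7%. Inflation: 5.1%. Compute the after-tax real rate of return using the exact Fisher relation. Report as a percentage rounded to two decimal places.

After-tax nominal return = 4.45% × (1 − 0.357) = 2.86135%.
1 + r = 1.0286135 / 1.05100 = 0.978700
After-tax real rate = 0.978700 − 1 → -2.13%.

-2.13%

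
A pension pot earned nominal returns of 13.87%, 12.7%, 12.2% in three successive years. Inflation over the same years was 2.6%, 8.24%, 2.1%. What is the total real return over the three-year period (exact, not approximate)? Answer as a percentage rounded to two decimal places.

26.99%

Compound the nominal returns: 1.1387 × 1.1270 × 1.1220 = 1.439879.
Compound inflation: 1.0260 × 1.0824 × 1.0210 = 1.133864.
Deflate: 1.439879 / 1.133864 = 1.269887.
Total real return = 1.269887 − 1 → 26.99%.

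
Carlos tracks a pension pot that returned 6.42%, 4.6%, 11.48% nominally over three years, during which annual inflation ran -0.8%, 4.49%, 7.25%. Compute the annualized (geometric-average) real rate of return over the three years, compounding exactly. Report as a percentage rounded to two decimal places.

Compound the nominal returns: 1.0642 × 1.0460 × 1.1148 = 1.24094319.
Compound inflation: 0.9920 × 1.0449 × 1.0725 = 1.11169001.
Deflate: 1.24094319 / 1.11169001 = 1.11626729.
Annualized real rate = 1.11626729^(1/3) − 1 = 3.7344% → 3.73%.

3.73%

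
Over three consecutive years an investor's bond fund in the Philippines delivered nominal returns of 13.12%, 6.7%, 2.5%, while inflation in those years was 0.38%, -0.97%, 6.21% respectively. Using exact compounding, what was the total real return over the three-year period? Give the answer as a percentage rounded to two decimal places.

17.18%

Compound the nominal returns: 1.1312 × 1.0670 × 1.0250 = 1.237165.
Compound inflation: 1.0038 × 0.9903 × 1.0621 = 1.055794.
Deflate: 1.237165 / 1.055794 = 1.171786.
Total real return = 1.171786 − 1 → 17.18%.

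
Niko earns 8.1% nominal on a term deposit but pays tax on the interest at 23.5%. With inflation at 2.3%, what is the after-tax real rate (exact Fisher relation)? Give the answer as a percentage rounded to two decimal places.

After-tax nominal return = 8.1% × (1 − 0.235) = 6.1965%.
1 + r = 1.061965 / 1.02300 = 1.038089
After-tax real rate = 1.038089 − 1 → 3.81%.

3.81%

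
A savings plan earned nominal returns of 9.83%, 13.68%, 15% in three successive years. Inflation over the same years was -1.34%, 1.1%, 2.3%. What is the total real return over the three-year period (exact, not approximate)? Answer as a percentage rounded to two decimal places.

40.71%

Nominal growth factor = 1.0983 × 1.1368 × 1.1500 = 1.435830
Price-level growth factor = 0.9866 × 1.0110 × 1.0230 = 1.020394
Real growth factor = 1.435830 / 1.020394 = 1.407132
Total real return = 1.407132 − 1 → 40.71%.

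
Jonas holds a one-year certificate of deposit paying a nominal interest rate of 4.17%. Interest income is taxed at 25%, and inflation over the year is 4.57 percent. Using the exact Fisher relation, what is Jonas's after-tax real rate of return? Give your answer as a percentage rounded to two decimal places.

-1.38%

After-tax nominal return = 4.17% × (1 − 0.25) = 3.1275%.
1 + r = 1.031275 / 1.04570 = 0.986205
After-tax real rate = 0.986205 − 1 → -1.38%.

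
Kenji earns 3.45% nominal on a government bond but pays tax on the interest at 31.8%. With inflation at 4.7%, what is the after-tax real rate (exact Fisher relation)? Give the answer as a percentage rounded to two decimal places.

-2.24%

After-tax nominal return = 3.45% × (1 − 0.318) = 2.3529%.
1 + r = 1.023529 / 1.04700 = 0.977583
After-tax real rate = 0.977583 − 1 → -2.24%.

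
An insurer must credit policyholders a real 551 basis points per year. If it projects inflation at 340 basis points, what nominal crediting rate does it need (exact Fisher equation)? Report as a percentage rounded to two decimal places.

(1 + i) = (1 + r)(1 + π) = 1.05510 × 1.03400 = 1.0909734
i = 1.0909734 − 1, so the required nominal rate is 9.10%.

9.10%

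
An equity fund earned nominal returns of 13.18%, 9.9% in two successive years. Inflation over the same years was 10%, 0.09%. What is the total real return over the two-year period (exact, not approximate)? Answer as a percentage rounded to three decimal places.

12.975%

Nominal growth factor = 1.1318 × 1.0990 = 1.243848
Price-level growth factor = 1.1000 × 1.0009 = 1.100990
Real growth factor = 1.243848 / 1.100990 = 1.129754
Total real return = 1.129754 − 1 → 12.975%.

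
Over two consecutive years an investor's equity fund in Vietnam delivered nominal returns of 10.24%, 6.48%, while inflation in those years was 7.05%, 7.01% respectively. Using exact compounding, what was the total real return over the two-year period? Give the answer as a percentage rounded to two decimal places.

2.47%

Compound the nominal returns: 1.1024 × 1.0648 = 1.173836.
Compound inflation: 1.0705 × 1.0701 = 1.145542.
Deflate: 1.173836 / 1.145542 = 1.024699.
Total real return = 1.024699 − 1 → 2.47%.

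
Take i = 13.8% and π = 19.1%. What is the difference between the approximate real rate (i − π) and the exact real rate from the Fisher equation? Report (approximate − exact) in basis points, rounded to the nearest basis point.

-85 basis points

Approximate: r ≈ 13.800% − 19.100% = -5.3000%
Exact: (1 + 0.1380)/(1 + 0.1910) − 1 = -4.4500%
Error = -5.3000% − (-4.4500%) = -0.8500% → -85 basis points.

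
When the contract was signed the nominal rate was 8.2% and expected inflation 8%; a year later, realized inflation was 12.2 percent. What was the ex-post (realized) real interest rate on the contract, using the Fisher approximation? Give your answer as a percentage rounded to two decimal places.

-4.00%

Ex-post: 8.2% − 12.2% = -4.000%
So the realized real rate is -4.00%.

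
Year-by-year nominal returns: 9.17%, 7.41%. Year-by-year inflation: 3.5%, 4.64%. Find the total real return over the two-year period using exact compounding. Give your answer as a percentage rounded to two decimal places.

8.27%

Nominal growth factor = 1.0917 × 1.0741 = 1.172595
Price-level growth factor = 1.0350 × 1.0464 = 1.083024
Real growth factor = 1.172595 / 1.083024 = 1.082705
Total real return = 1.082705 − 1 → 8.27%.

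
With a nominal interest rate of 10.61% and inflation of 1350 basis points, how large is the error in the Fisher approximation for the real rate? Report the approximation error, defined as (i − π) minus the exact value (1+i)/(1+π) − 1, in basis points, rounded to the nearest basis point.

-34 basis points

Approximate: r ≈ 10.610% − 13.500% = -2.8900%
Exact: (1 + 0.1061)/(1 + 0.1350) − 1 = -2.5463%
Error = -2.8900% − (-2.5463%) = -0.3437% → -34 basis points.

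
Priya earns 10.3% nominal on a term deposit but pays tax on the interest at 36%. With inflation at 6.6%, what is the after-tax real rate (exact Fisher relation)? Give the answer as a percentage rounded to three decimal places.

-0.008%

After-tax nominal return = 10.3% × (1 − 0.36) = 6.5920%.
1 + r = 1.06592 / 1.06600 = 0.99992495
After-tax real rate = 0.99992495 − 1 → -0.008%.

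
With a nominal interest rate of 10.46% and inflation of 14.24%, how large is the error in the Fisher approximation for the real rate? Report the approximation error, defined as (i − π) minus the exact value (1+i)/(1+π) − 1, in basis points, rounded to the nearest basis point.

-47 basis points

Approximate: r ≈ 10.460% − 14.240% = -3.7800%
Exact: (1 + 0.1046)/(1 + 0.1424) − 1 = -3.3088%
Error = -3.7800% − (-3.3088%) = -0.4712% → -47 basis points.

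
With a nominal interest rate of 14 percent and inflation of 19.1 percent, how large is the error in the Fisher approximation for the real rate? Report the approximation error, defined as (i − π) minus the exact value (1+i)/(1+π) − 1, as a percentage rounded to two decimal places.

Approximate: r ≈ 14.000% − 19.100% = -5.1000%
Exact: (1 + 0.1400)/(1 + 0.1910) − 1 = -4.2821%
Error = -5.1000% − (-4.2821%) = -0.8179% → -0.82%.

-0.82%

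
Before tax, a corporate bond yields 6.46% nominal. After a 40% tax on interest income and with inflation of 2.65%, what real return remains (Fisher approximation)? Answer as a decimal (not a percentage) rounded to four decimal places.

0.0123

After-tax nominal return = 6.46% × (1 − 0.4) = 3.8760%.
r ≈ 3.8760% − 2.65% → 0.0123.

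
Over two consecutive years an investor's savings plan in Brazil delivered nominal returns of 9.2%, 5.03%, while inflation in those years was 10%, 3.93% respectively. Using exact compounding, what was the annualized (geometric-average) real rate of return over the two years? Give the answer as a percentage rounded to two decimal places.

0.16%

Nominal growth factor = 1.0920 × 1.0503 = 1.14692760
Price-level growth factor = 1.1000 × 1.0393 = 1.14323000
Real growth factor = 1.14692760 / 1.14323000 = 1.00323434
Annualized real rate = 1.00323434^(1/2) − 1 = 0.1616% → 0.16%.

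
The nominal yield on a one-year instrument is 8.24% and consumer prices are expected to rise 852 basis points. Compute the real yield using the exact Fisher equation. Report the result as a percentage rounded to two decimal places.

-0.26%

By the Fisher relation, 1 + r = (1 + i)/(1 + π).
1 + r = 1.08240 / 1.08520 = 0.997420
r = 0.997420 − 1 = -0.2580%, i.e. -0.26%.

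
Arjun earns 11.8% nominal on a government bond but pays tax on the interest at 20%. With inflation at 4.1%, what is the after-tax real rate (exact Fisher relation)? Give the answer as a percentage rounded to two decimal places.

5.13%

After-tax nominal return = 11.8% × (1 − 0.2) = 9.4400%.
1 + r = 1.09440 / 1.04100 = 1.051297
After-tax real rate = 1.051297 − 1 → 5.13%.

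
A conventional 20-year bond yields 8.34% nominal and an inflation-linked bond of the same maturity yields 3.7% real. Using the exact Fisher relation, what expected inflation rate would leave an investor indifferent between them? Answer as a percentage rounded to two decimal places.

4.47%

(1 + π) = (1 + i)/(1 + r) = 1.08340 / 1.03700 = 1.044744
Break-even inflation = 1.044744 − 1 → 4.47%.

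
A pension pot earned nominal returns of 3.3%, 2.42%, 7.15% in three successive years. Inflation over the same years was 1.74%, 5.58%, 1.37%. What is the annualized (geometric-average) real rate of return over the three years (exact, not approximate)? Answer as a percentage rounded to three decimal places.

1.352%

Nominal growth factor = 1.0330 × 1.0242 × 1.0715 = 1.13364550
Price-level growth factor = 1.0174 × 1.0558 × 1.0137 = 1.08888706
Real growth factor = 1.13364550 / 1.08888706 = 1.04110476
Annualized real rate = 1.04110476^(1/3) − 1 = 1.3518% → 1.352%.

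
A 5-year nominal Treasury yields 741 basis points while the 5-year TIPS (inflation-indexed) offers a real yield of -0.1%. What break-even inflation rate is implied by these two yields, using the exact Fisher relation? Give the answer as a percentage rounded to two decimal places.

(1 + π) = (1 + i)/(1 + r) = 1.07410 / 0.99900 = 1.075175
Break-even inflation = 1.075175 − 1 → 7.52%.

7.52%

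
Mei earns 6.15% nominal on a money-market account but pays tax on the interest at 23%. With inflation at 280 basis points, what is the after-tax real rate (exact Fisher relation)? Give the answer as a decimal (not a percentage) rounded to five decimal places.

After-tax nominal return = 6.15% × (1 − 0.23) = 4.7355%.
1 + r = 1.047355 / 1.02800 = 1.018828
After-tax real rate = 1.018828 − 1 → 0.01883.

0.01883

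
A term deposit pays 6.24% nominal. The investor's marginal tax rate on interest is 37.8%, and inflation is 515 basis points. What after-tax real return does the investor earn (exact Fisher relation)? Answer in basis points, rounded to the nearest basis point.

After-tax nominal return = 6.24% × (1 − 0.378) = 3.88128%.
1 + r = 1.0388128 / 1.05150 = 0.987934
After-tax real rate = 0.987934 − 1 → -121 basis points.

-121 basis points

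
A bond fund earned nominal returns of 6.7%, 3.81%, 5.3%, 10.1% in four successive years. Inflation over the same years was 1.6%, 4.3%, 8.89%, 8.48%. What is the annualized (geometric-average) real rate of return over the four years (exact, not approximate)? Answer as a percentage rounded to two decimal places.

Nominal growth factor = 1.0670 × 1.0381 × 1.0530 × 1.1010 = 1.28416048
Price-level growth factor = 1.0160 × 1.0430 × 1.0889 × 1.0848 = 1.25174450
Real growth factor = 1.28416048 / 1.25174450 = 1.02589665
Annualized real rate = 1.02589665^(1/4) − 1 = 0.6412% → 0.64%.

0.64%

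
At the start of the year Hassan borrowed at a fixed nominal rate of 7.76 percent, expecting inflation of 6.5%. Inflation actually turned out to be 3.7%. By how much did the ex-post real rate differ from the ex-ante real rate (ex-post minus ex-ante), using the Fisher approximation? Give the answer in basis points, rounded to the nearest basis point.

280 basis points

Ex-ante: 7.76% − 6.5% = 1.260%
Ex-post: 7.76% − 3.7% = 4.060%
Difference (ex-post − ex-ante) = 2.8000% → 280 basis points.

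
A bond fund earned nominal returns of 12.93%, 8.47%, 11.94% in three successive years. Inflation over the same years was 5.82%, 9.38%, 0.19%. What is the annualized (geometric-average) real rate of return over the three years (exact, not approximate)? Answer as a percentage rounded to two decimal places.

5.74%

Nominal growth factor = 1.1293 × 1.0847 × 1.1194 = 1.37121094
Price-level growth factor = 1.0582 × 1.0938 × 1.0019 = 1.15965833
Real growth factor = 1.37121094 / 1.15965833 = 1.18242667
Annualized real rate = 1.18242667^(1/3) − 1 = 5.7446% → 5.74%.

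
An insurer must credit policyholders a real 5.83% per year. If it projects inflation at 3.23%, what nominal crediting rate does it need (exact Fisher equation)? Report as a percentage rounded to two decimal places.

9.25%

(1 + i) = (1 + r)(1 + π) = 1.05830 × 1.03230 = 1.09248309
i = 1.09248309 − 1, so the required nominal rate is 9.25%.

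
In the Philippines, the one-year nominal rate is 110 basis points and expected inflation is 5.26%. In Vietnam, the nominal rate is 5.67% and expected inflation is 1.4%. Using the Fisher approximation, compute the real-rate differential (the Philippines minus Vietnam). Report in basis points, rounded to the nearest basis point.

-843 basis points

The Philippines: 1.1% − 5.26% = -4.160%
Vietnam: 5.67% − 1.4% = 4.270%
Differential = -8.430% → -843 basis points.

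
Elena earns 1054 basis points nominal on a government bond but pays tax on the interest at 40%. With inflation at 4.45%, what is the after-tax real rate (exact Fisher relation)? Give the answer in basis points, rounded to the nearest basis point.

179 basis points

After-tax nominal return = 10.54% × (1 − 0.4) = 6.3240%.
1 + r = 1.06324 / 1.04450 = 1.017942
After-tax real rate = 1.017942 − 1 → 179 basis points.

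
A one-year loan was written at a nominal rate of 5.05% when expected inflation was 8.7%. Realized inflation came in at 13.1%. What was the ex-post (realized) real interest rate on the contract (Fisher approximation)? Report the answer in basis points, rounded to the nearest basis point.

Ex-post: 5.05% − 13.1% = -8.050%
So the realized real rate is -805 basis points.

-805 basis points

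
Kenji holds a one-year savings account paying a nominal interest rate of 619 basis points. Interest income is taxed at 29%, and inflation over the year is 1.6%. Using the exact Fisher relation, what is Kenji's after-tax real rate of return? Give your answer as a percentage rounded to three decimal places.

After-tax nominal return = 6.19% × (1 − 0.29) = 4.3949%.
1 + r = 1.043949 / 1.01600 = 1.027509
After-tax real rate = 1.027509 − 1 → 2.751%.

2.751%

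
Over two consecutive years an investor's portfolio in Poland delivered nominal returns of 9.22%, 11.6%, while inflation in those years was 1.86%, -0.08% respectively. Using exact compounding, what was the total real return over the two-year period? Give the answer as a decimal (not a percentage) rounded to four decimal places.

Nominal growth factor = 1.0922 × 1.1160 = 1.218895
Price-level growth factor = 1.0186 × 0.9992 = 1.017785
Real growth factor = 1.218895 / 1.017785 = 1.197596
Total real return = 1.197596 − 1 → 0.1976.

0.1976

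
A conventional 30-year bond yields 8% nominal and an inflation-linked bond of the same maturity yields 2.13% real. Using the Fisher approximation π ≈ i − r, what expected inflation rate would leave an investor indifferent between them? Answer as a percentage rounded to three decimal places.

π ≈ i − r = 8% − 2.13% → 5.870%.

5.870%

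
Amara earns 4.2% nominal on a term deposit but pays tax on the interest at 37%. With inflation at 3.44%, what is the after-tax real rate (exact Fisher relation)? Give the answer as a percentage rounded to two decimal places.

-0.77%

After-tax nominal return = 4.2% × (1 − 0.37) = 2.6460%.
1 + r = 1.02646 / 1.03440 = 0.992324
After-tax real rate = 0.992324 − 1 → -0.77%.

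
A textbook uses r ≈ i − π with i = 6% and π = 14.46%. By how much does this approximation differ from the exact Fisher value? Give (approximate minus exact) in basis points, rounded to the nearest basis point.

Approximate: r ≈ 6.000% − 14.460% = -8.4600%
Exact: (1 + 0.0600)/(1 + 0.1446) − 1 = -7.3912%
Error = -8.4600% − (-7.3912%) = -1.0688% → -107 basis points.

-107 basis points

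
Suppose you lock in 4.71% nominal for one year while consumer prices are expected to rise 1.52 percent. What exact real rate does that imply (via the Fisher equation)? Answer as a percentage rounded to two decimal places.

1 + r = 1.04710 / 1.01520 = 1.031422
r = 1.031422 − 1 = 3.1422%, i.e. 3.14%.

3.14%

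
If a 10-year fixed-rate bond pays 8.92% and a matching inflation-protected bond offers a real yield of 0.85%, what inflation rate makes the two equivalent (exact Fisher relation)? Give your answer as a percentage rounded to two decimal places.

(1 + π) = (1 + i)/(1 + r) = 1.08920 / 1.00850 = 1.080020
Break-even inflation = 1.080020 − 1 → 8.00%.

8.00%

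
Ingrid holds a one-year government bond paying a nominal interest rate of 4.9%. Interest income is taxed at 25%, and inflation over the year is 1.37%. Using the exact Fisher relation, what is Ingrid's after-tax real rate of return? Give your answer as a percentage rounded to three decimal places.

2.274%

After-tax nominal return = 4.9% × (1 − 0.25) = 3.6750%.
1 + r = 1.03675 / 1.01370 = 1.022738
After-tax real rate = 1.022738 − 1 → 2.274%.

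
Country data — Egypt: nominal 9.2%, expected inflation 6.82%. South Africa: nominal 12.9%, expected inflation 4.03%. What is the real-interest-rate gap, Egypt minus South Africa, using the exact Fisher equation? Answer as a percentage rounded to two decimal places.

-6.30%

Egypt: (1 + 0.0920)/(1 + 0.0682) − 1 = 2.2280%
South Africa: (1 + 0.1290)/(1 + 0.0403) − 1 = 8.5264%
Differential = 2.2280% − 8.5264% = -6.2983% → -6.30%.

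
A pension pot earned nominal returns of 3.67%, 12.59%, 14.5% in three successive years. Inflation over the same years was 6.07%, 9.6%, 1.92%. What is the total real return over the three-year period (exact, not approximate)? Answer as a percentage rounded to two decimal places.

12.80%

Nominal growth factor = 1.0367 × 1.1259 × 1.1450 = 1.336468
Price-level growth factor = 1.0607 × 1.0960 × 1.0192 = 1.184848
Real growth factor = 1.336468 / 1.184848 = 1.127966
Total real return = 1.127966 − 1 → 12.80%.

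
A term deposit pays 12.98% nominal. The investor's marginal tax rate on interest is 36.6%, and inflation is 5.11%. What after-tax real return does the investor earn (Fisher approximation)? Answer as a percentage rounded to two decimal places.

3.12%

After-tax nominal return = 12.98% × (1 − 0.366) = 8.22932%.
r ≈ 8.22932% − 5.11% → 3.12%.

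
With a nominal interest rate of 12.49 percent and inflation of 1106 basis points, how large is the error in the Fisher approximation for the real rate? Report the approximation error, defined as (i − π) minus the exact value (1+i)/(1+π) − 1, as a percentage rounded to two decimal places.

0.14%

Approximate: r ≈ 12.490% − 11.060% = 1.4300%
Exact: (1 + 0.1249)/(1 + 0.1106) − 1 = 1.2876%
Error = 1.4300% − 1.2876% = 0.1424% → 0.14%.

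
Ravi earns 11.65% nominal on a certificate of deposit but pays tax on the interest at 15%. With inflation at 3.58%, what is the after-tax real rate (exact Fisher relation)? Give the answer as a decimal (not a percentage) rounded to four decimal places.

After-tax nominal return = 11.65% × (1 − 0.15) = 9.9025%.
1 + r = 1.099025 / 1.03580 = 1.061040
After-tax real rate = 1.061040 − 1 → 0.0610.

0.0610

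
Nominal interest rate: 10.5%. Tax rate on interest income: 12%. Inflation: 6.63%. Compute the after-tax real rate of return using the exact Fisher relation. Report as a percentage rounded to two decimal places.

2.45%

After-tax nominal return = 10.5% × (1 − 0.12) = 9.2400%.
1 + r = 1.09240 / 1.06630 = 1.024477
After-tax real rate = 1.024477 − 1 → 2.45%.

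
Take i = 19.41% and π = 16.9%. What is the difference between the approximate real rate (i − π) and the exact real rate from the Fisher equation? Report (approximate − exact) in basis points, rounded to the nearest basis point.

Approximate: r ≈ 19.410% − 16.900% = 2.5100%
Exact: (1 + 0.1941)/(1 + 0.1690) − 1 = 2.1471%
Error = 2.5100% − 2.1471% = 0.3629% → 36 basis points.

36 basis points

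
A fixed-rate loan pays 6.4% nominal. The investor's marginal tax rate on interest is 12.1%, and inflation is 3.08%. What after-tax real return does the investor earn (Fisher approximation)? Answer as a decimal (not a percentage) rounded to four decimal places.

0.0255

After-tax nominal return = 6.4% × (1 − 0.121) = 5.6256%.
r ≈ 5.6256% − 3.08% → 0.0255.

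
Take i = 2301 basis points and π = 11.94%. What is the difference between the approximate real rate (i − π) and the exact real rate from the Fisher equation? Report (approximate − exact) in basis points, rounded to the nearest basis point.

118 basis points

Approximate: r ≈ 23.010% − 11.940% = 11.0700%
Exact: (1 + 0.2301)/(1 + 0.1194) − 1 = 9.8892%
Error = 11.0700% − 9.8892% = 1.1808% → 118 basis points.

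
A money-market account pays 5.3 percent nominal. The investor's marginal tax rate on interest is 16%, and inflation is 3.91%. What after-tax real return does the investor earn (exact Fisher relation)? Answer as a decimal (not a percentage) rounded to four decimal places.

0.0052

After-tax nominal return = 5.3% × (1 − 0.16) = 4.4520%.
1 + r = 1.04452 / 1.03910 = 1.005216
After-tax real rate = 1.005216 − 1 → 0.0052.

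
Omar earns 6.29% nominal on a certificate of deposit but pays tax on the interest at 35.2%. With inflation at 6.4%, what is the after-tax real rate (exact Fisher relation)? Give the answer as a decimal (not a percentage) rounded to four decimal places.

-0.0218

After-tax nominal return = 6.29% × (1 − 0.352) = 4.07592%.
1 + r = 1.0407592 / 1.06400 = 0.978157
After-tax real rate = 0.978157 − 1 → -0.0218.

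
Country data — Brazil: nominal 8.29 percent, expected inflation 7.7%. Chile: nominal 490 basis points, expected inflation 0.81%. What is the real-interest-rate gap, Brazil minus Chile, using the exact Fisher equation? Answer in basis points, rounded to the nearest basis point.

-351 basis points

Brazil: (1 + 0.0829)/(1 + 0.0770) − 1 = 0.5478%
Chile: (1 + 0.0490)/(1 + 0.0081) − 1 = 4.0571%
Differential = 0.5478% − 4.0571% = -3.5093% → -351 basis points.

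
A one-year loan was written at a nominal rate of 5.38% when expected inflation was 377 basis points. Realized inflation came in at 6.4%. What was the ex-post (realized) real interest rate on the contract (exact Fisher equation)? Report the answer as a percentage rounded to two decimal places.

Ex-post: (1 + 0.0538)/(1 + 0.0640) − 1 = -0.9586%
So the realized real rate is -0.96%.

-0.96%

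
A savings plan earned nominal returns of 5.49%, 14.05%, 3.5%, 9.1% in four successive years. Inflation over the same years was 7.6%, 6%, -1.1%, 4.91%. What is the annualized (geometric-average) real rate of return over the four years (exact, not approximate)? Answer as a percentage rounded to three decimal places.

3.511%

Compound the nominal returns: 1.0549 × 1.1405 × 1.0350 × 1.0910 = 1.35853766.
Compound inflation: 1.0760 × 1.0600 × 0.9890 × 1.0491 = 1.18339932.
Deflate: 1.35853766 / 1.18339932 = 1.14799598.
Annualized real rate = 1.14799598^(1/4) − 1 = 3.5107% → 3.511%.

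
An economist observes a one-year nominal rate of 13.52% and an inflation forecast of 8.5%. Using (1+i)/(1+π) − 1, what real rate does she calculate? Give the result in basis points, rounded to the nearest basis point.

463 basis points

1 + r = 1.13520 / 1.08500 = 1.046267
r = 1.046267 − 1 = 4.6267%, i.e. 463 basis points.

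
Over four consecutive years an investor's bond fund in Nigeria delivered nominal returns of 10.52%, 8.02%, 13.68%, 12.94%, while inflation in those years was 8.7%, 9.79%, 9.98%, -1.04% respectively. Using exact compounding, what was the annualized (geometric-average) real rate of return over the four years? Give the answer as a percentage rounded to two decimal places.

4.23%

Compound the nominal returns: 1.1052 × 1.0802 × 1.1368 × 1.1294 = 1.53276967.
Compound inflation: 1.0870 × 1.0979 × 1.0998 × 0.9896 = 1.29887013.
Deflate: 1.53276967 / 1.29887013 = 1.18007923.
Annualized real rate = 1.18007923^(1/4) − 1 = 4.2264% → 4.23%.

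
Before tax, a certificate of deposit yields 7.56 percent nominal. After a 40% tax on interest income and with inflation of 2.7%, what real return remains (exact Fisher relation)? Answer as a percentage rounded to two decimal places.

1.79%

After-tax nominal return = 7.56% × (1 − 0.4) = 4.5360%.
1 + r = 1.04536 / 1.02700 = 1.017877
After-tax real rate = 1.017877 − 1 → 1.79%.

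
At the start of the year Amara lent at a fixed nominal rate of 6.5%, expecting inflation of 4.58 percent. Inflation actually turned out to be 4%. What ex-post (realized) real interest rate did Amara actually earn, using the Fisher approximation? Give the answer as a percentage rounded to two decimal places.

Ex-post: 6.5% − 4% = 2.500%
So the realized real rate is 2.50%.

2.50%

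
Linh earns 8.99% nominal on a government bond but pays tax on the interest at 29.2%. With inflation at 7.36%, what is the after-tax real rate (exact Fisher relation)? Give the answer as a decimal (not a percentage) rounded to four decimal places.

-0.0093

After-tax nominal return = 8.99% × (1 − 0.292) = 6.36492%.
1 + r = 1.0636492 / 1.07360 = 0.990731
After-tax real rate = 0.990731 − 1 → -0.0093.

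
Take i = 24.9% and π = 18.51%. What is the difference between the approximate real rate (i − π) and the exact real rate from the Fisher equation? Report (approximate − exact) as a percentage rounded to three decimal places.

0.998%

Approximate: r ≈ 24.900% − 18.510% = 6.3900%
Exact: (1 + 0.2490)/(1 + 0.1851) − 1 = 5.3920%
Error = 6.3900% − 5.3920% = 0.9980% → 0.998%.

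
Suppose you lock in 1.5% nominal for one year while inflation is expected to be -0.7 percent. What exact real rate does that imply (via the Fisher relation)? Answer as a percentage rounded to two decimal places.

2.22%

By the Fisher relation, 1 + r = (1 + i)/(1 + π).
1 + r = 1.01500 / 0.99300 = 1.022155
r = 1.022155 − 1 = 2.2155%, i.e. 2.22%.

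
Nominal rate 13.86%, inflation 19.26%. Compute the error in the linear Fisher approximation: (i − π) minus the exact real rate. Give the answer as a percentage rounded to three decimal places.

Approximate: r ≈ 13.860% − 19.260% = -5.4000%
Exact: (1 + 0.1386)/(1 + 0.1926) − 1 = -4.5279%
Error = -5.4000% − (-4.5279%) = -0.8721% → -0.872%.

-0.872%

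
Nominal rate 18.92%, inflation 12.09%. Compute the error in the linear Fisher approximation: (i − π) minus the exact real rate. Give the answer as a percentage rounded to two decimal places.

0.74%

Approximate: r ≈ 18.920% − 12.090% = 6.8300%
Exact: (1 + 0.1892)/(1 + 0.1209) − 1 = 6.0933%
Error = 6.8300% − 6.0933% = 0.7367% → 0.74%.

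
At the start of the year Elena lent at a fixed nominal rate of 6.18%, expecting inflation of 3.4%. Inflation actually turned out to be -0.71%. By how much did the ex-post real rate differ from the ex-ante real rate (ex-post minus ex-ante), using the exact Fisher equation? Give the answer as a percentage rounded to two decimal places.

4.25%

Ex-ante: (1 + 0.0618)/(1 + 0.0340) − 1 = 2.6886%
Ex-post: (1 + 0.0618)/(1 − 0.0071) − 1 = 6.9393%
Difference (ex-post − ex-ante) = 4.2507% → 4.25%.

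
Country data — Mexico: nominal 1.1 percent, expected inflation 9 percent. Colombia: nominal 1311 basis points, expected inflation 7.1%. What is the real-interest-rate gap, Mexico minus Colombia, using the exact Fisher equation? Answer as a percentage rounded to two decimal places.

-12.86%

Mexico: (1 + 0.0110)/(1 + 0.0900) − 1 = -7.2477%
Colombia: (1 + 0.1311)/(1 + 0.0710) − 1 = 5.6116%
Differential = -7.2477% − 5.6116% = -12.8593% → -12.86%.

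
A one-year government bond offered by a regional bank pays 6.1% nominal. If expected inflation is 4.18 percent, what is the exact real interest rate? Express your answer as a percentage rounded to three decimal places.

By the Fisher equation, 1 + r = (1 + i)/(1 + π).
1 + r = 1.06100 / 1.04180 = 1.018430
r = 1.018430 − 1 = 1.8430%, i.e. 1.843%.

1.843%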